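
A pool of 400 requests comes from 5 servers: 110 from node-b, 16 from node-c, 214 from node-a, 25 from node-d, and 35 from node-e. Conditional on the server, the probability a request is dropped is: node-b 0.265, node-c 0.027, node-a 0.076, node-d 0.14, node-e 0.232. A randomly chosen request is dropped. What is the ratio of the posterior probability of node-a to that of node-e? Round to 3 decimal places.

2.003

Unnormalized posteriors (prior × likelihood):
  node-b: 0.275 × 0.265 = 0.072875
  node-c: 0.04 × 0.027 = 0.00108
  node-a: 0.535 × 0.076 = 0.04066
  node-d: 0.0625 × 0.14 = 0.00875
  node-e: 0.0875 × 0.232 = 0.0203
Total = 0.143665.
The ratio is 0.04066 / 0.0203 (the normalizer cancels) = 2.003.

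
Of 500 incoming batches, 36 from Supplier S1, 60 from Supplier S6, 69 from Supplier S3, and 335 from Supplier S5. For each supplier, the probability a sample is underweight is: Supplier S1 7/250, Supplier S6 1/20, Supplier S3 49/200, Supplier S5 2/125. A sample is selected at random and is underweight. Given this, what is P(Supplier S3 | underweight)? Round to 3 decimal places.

By Bayes' rule, posterior ∝ prior × likelihood:
  Supplier S1: 0.072 × 0.028 = 0.002016
  Supplier S6: 0.12 × 0.05 = 0.006
  Supplier S3: 0.138 × 0.245 = 0.03381
  Supplier S5: 0.67 × 0.016 = 0.01072
Normalizing constant = 0.052546.
P(Supplier S3 | evidence) = 0.03381 / 0.052546 ≈ 0.643.

0.643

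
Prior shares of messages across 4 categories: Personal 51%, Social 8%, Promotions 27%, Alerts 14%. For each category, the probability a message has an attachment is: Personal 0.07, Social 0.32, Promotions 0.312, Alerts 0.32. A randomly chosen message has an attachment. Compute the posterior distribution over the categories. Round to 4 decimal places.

Personal 0.1876, Social 0.1345, Promotions 0.4426, Alerts 0.2354

By Bayes' rule, posterior ∝ prior × likelihood:
  Personal: 0.51 × 0.07 = 0.0357
  Social: 0.08 × 0.32 = 0.0256
  Promotions: 0.27 × 0.312 = 0.08424
  Alerts: 0.14 × 0.32 = 0.0448
Sum = 0.19034.
P(Personal | attachment) = 0.0357/0.19034 ≈ 0.1876
P(Social | attachment) = 0.0256/0.19034 ≈ 0.1345
P(Promotions | attachment) = 0.08424/0.19034 ≈ 0.4426
P(Alerts | attachment) = 0.0448/0.19034 ≈ 0.2354
(Check: 0.1876+0.1345+0.4426+0.2354 = 1.0001.)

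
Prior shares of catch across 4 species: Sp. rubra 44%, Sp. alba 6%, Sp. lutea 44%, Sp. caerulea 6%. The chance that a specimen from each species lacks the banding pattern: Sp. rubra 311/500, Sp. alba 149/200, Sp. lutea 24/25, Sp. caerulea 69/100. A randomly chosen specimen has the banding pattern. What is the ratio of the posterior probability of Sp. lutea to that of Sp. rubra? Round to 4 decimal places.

Taking complements, P(banded | each) = Sp. rubra 0.378, Sp. alba 0.255, Sp. lutea 0.04, Sp. caerulea 0.31.
By Bayes' rule, posterior ∝ prior × likelihood:
  Sp. rubra: 0.44 × 0.378 = 0.16632
  Sp. alba: 0.06 × 0.255 = 0.0153
  Sp. lutea: 0.44 × 0.04 = 0.0176
  Sp. caerulea: 0.06 × 0.31 = 0.0186
Sum = 0.21782.
The ratio is 0.0176 / 0.16632 (the normalizer cancels) = 0.1058.

0.1058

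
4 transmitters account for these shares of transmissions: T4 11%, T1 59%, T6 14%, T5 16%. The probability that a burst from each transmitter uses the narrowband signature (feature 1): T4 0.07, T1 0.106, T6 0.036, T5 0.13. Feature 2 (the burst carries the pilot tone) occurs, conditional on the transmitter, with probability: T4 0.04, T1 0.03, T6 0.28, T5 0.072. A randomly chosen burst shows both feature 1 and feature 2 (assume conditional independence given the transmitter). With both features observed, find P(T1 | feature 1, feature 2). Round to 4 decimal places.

0.3684

Compute prior × likelihood for every hypothesis:
  T4: 0.11 × 0.07 × 0.04 = 0.000308
  T1: 0.59 × 0.106 × 0.03 = 0.0018762
  T6: 0.14 × 0.036 × 0.28 = 0.0014112
  T5: 0.16 × 0.13 × 0.072 = 0.0014976
Sum = 0.005093.
P(T1 | evidence) = 0.0018762 / 0.005093 ≈ 0.3684.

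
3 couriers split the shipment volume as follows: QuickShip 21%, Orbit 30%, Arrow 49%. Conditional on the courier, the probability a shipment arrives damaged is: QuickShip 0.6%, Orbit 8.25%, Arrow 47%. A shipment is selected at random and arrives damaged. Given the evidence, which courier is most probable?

Prior × likelihood for each hypothesis:
  QuickShip: 0.21 × 0.006 = 0.00126
  Orbit: 0.3 × 0.0825 = 0.02475
  Arrow: 0.49 × 0.47 = 0.2303
Normalizing constant = 0.25631.
Largest term belongs to Arrow, so Arrow is most probable.

Arrow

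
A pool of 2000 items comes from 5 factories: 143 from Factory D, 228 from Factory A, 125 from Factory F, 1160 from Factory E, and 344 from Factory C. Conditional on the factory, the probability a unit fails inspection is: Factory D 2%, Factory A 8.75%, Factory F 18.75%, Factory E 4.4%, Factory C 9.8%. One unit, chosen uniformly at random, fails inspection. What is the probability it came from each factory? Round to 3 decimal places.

By Bayes' rule, posterior ∝ prior × likelihood:
  Factory D: 0.0715 × 0.02 = 0.00143
  Factory A: 0.114 × 0.0875 = 0.009975
  Factory F: 0.0625 × 0.1875 = 0.01171875
  Factory E: 0.58 × 0.044 = 0.02552
  Factory C: 0.172 × 0.098 = 0.016856
Normalizing constant = 0.06549975.
P(Factory D | nonconforming) = 0.00143/0.06549975 ≈ 0.022
P(Factory A | nonconforming) = 0.009975/0.06549975 ≈ 0.152
P(Factory F | nonconforming) = 0.01171875/0.06549975 ≈ 0.179
P(Factory E | nonconforming) = 0.02552/0.06549975 ≈ 0.390
P(Factory C | nonconforming) = 0.016856/0.06549975 ≈ 0.257
(Check: 0.022+0.152+0.179+0.390+0.257 = 1.000.)

Factory D 0.022, Factory A 0.152, Factory F 0.179, Factory E 0.390, Factory C 0.257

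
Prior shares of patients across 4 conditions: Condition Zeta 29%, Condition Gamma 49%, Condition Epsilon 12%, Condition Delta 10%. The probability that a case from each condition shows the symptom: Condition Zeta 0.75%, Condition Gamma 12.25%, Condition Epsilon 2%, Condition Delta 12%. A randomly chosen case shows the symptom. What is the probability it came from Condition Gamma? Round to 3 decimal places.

Unnormalized posteriors (prior × likelihood):
  Condition Zeta: 0.29 × 0.0075 = 0.002175
  Condition Gamma: 0.49 × 0.1225 = 0.060025
  Condition Epsilon: 0.12 × 0.02 = 0.0024
  Condition Delta: 0.1 × 0.12 = 0.012
Normalizing constant = 0.0766.
P(Condition Gamma | evidence) = 0.060025 / 0.0766 ≈ 0.784.

0.784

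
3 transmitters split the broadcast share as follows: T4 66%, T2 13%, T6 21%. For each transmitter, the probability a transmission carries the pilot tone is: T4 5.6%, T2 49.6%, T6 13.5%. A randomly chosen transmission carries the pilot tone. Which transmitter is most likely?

T2

Unnormalized posteriors (prior × likelihood):
  T4: 0.66 × 0.056 = 0.03696
  T2: 0.13 × 0.496 = 0.06448
  T6: 0.21 × 0.135 = 0.02835
Normalizing constant = 0.12979.
Largest term belongs to T2, so T2 is most probable.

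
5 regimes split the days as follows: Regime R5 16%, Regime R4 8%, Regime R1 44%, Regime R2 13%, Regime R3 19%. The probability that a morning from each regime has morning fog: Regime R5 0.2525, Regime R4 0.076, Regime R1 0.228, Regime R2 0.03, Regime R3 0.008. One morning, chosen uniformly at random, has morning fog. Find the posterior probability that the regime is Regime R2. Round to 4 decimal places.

Prior × likelihood for each hypothesis:
  Regime R5: 0.16 × 0.2525 = 0.0404
  Regime R4: 0.08 × 0.076 = 0.00608
  Regime R1: 0.44 × 0.228 = 0.10032
  Regime R2: 0.13 × 0.03 = 0.0039
  Regime R3: 0.19 × 0.008 = 0.00152
Sum = 0.15222.
P(Regime R2 | evidence) = 0.0039 / 0.15222 ≈ 0.0256.

0.0256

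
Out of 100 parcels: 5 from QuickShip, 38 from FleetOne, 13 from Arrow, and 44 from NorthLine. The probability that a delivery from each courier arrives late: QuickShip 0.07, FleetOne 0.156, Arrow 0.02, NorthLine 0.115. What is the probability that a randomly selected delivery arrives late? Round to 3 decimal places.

Unnormalized posteriors (prior × likelihood):
  QuickShip: 0.05 × 0.07 = 0.0035
  FleetOne: 0.38 × 0.156 = 0.05928
  Arrow: 0.13 × 0.02 = 0.0026
  NorthLine: 0.44 × 0.115 = 0.0506
P(late) = 0.0035 + 0.05928 + 0.0026 + 0.0506 = 0.11598 → 0.116.

0.116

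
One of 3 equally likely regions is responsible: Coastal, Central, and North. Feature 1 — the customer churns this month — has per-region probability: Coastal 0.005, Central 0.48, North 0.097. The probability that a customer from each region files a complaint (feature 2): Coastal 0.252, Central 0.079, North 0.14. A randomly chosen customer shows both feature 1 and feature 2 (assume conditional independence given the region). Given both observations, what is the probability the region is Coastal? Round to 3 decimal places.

0.024

With a uniform prior (1/3 each), posterior ∝ likelihood:
  Coastal: 0.005 × 0.252 = 0.00126
  Central: 0.48 × 0.079 = 0.03792
  North: 0.097 × 0.14 = 0.01358
Normalizing constant = 0.05276.
P(Coastal | evidence) = 0.00126 / 0.05276 ≈ 0.024.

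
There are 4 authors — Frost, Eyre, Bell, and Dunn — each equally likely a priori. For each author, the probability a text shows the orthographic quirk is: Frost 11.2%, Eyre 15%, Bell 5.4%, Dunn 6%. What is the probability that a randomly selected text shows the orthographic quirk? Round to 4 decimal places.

With a uniform prior (1/4 each), posterior ∝ likelihood:
  Frost: 0.112
  Eyre: 0.15
  Bell: 0.054
  Dunn: 0.06
P(quirk) = (1/4) × (0.112 + 0.15 + 0.054 + 0.06) = 0.376/4 ≈ 0.0940.

0.0940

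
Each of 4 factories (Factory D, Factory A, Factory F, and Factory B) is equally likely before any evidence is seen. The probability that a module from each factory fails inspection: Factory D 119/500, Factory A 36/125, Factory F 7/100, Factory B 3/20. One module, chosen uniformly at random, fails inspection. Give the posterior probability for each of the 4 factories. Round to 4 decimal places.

Factory D 0.3190, Factory A 0.3861, Factory F 0.0938, Factory B 0.2011

With a uniform prior (1/4 each), posterior ∝ likelihood:
  Factory D: 0.238
  Factory A: 0.288
  Factory F: 0.07
  Factory B: 0.15
Sum = 0.746.
P(Factory D | nonconforming) = 0.238/0.746 ≈ 0.3190
P(Factory A | nonconforming) = 0.288/0.746 ≈ 0.3861
P(Factory F | nonconforming) = 0.07/0.746 ≈ 0.0938
P(Factory B | nonconforming) = 0.15/0.746 ≈ 0.2011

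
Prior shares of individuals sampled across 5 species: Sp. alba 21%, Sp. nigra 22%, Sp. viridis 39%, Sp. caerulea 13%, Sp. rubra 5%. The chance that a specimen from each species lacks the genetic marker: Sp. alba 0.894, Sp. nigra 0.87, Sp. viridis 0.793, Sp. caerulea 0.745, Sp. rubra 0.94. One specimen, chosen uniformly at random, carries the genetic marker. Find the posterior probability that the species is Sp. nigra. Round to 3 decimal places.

Taking complements, P(marker | each) = Sp. alba 0.106, Sp. nigra 0.13, Sp. viridis 0.207, Sp. caerulea 0.255, Sp. rubra 0.06.
Prior × likelihood for each hypothesis:
  Sp. alba: 0.21 × 0.106 = 0.02226
  Sp. nigra: 0.22 × 0.13 = 0.0286
  Sp. viridis: 0.39 × 0.207 = 0.08073
  Sp. caerulea: 0.13 × 0.255 = 0.03315
  Sp. rubra: 0.05 × 0.06 = 0.003
Total = 0.16774.
P(Sp. nigra | evidence) = 0.0286 / 0.16774 ≈ 0.171.

0.171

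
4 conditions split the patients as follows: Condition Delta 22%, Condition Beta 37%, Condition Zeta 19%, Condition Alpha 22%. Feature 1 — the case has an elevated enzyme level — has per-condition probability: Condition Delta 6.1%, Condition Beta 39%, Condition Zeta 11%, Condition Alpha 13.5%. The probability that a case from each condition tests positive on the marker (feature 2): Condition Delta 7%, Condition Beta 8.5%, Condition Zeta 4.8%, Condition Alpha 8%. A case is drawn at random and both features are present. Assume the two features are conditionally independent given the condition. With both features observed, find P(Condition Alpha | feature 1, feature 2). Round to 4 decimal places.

0.1433

By Bayes' rule, posterior ∝ prior × likelihood:
  Condition Delta: 0.22 × 0.061 × 0.07 = 0.0009394
  Condition Beta: 0.37 × 0.39 × 0.085 = 0.0122655
  Condition Zeta: 0.19 × 0.11 × 0.048 = 0.0010032
  Condition Alpha: 0.22 × 0.135 × 0.08 = 0.002376
Sum = 0.0165841.
P(Condition Alpha | evidence) = 0.002376 / 0.0165841 ≈ 0.1433.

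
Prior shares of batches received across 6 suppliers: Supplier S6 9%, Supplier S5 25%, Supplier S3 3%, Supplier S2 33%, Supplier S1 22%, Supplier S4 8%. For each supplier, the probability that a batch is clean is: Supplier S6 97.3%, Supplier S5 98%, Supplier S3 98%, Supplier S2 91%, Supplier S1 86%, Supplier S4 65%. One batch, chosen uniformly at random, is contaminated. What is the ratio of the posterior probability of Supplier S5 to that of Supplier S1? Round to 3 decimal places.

0.162

Taking complements, P(contaminated | each) = Supplier S6 0.027, Supplier S5 0.02, Supplier S3 0.02, Supplier S2 0.09, Supplier S1 0.14, Supplier S4 0.35.
Compute prior × likelihood for every hypothesis:
  Supplier S6: 0.09 × 0.027 = 0.00243
  Supplier S5: 0.25 × 0.02 = 0.005
  Supplier S3: 0.03 × 0.02 = 0.0006
  Supplier S2: 0.33 × 0.09 = 0.0297
  Supplier S1: 0.22 × 0.14 = 0.0308
  Supplier S4: 0.08 × 0.35 = 0.028
Normalizing constant = 0.09653.
The ratio is 0.005 / 0.0308 (the normalizer cancels) = 0.162.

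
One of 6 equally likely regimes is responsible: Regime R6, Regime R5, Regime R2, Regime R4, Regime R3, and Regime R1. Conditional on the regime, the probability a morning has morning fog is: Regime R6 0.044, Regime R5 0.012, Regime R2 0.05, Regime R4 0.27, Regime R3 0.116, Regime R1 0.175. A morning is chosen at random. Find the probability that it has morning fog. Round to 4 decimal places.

0.1112

With a uniform prior (1/6 each), posterior ∝ likelihood:
  Regime R6: 0.044
  Regime R5: 0.012
  Regime R2: 0.05
  Regime R4: 0.27
  Regime R3: 0.116
  Regime R1: 0.175
P(fog) = (1/6) × (0.044 + 0.012 + 0.05 + 0.27 + 0.116 + 0.175) = 0.667/6 ≈ 0.1112.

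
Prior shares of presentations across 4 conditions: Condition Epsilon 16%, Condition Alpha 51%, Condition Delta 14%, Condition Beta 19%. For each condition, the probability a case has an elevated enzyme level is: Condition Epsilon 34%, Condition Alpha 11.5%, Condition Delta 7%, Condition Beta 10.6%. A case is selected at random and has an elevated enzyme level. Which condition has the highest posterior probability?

Condition Alpha

Prior × likelihood for each hypothesis:
  Condition Epsilon: 0.16 × 0.34 = 0.0544
  Condition Alpha: 0.51 × 0.115 = 0.05865
  Condition Delta: 0.14 × 0.07 = 0.0098
  Condition Beta: 0.19 × 0.106 = 0.02014
Sum = 0.14299.
Largest term belongs to Condition Alpha, so Condition Alpha is most probable.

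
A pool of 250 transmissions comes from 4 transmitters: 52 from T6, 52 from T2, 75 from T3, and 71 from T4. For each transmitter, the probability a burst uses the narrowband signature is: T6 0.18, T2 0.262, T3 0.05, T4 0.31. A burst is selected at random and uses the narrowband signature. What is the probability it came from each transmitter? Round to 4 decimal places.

Prior × likelihood for each hypothesis:
  T6: 0.208 × 0.18 = 0.03744
  T2: 0.208 × 0.262 = 0.054496
  T3: 0.3 × 0.05 = 0.015
  T4: 0.284 × 0.31 = 0.08804
Sum = 0.194976.
P(T6 | narrowband) = 0.03744/0.194976 ≈ 0.1920
P(T2 | narrowband) = 0.054496/0.194976 ≈ 0.2795
P(T3 | narrowband) = 0.015/0.194976 ≈ 0.0769
P(T4 | narrowband) = 0.08804/0.194976 ≈ 0.4515
(Check: 0.1920+0.2795+0.0769+0.4515 = 0.9999.)

T6 0.1920, T2 0.2795, T3 0.0769, T4 0.4515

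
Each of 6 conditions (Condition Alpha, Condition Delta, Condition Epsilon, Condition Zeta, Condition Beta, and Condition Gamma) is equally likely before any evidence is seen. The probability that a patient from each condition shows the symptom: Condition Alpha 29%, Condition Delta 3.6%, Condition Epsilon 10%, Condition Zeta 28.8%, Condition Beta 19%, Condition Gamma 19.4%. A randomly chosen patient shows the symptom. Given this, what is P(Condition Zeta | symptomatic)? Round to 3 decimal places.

With a uniform prior (1/6 each), posterior ∝ likelihood:
  Condition Alpha: 0.29
  Condition Delta: 0.036
  Condition Epsilon: 0.1
  Condition Zeta: 0.288
  Condition Beta: 0.19
  Condition Gamma: 0.194
Total = 1.098.
P(Condition Zeta | evidence) = 0.288 / 1.098 ≈ 0.262.

0.262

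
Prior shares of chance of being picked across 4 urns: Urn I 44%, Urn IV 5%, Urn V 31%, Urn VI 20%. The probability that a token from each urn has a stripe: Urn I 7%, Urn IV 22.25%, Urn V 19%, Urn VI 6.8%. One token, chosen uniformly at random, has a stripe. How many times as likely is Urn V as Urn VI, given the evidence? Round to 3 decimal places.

4.331

Compute prior × likelihood for every hypothesis:
  Urn I: 0.44 × 0.07 = 0.0308
  Urn IV: 0.05 × 0.2225 = 0.011125
  Urn V: 0.31 × 0.19 = 0.0589
  Urn VI: 0.2 × 0.068 = 0.0136
Total = 0.114425.
The ratio is 0.0589 / 0.0136 (the normalizer cancels) = 4.331.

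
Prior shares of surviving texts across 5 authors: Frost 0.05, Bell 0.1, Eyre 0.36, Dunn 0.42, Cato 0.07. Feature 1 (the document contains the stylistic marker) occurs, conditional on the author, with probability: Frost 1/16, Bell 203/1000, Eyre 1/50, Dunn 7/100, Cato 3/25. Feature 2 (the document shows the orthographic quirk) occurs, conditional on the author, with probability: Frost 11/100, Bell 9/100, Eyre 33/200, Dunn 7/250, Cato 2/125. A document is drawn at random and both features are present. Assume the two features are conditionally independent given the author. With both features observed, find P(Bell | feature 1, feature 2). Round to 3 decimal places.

By Bayes' rule, posterior ∝ prior × likelihood:
  Frost: 0.05 × 0.0625 × 0.11 = 0.00034375
  Bell: 0.1 × 0.203 × 0.09 = 0.001827
  Eyre: 0.36 × 0.02 × 0.165 = 0.001188
  Dunn: 0.42 × 0.07 × 0.028 = 0.0008232
  Cato: 0.07 × 0.12 × 0.016 = 0.0001344
Normalizing constant = 0.00431635.
P(Bell | evidence) = 0.001827 / 0.00431635 ≈ 0.423.

0.423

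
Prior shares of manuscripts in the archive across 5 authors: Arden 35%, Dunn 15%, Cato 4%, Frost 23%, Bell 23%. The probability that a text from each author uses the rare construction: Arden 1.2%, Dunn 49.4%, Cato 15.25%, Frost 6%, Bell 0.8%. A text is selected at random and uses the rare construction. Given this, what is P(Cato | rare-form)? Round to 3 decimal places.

Prior × likelihood for each hypothesis:
  Arden: 0.35 × 0.012 = 0.0042
  Dunn: 0.15 × 0.494 = 0.0741
  Cato: 0.04 × 0.1525 = 0.0061
  Frost: 0.23 × 0.06 = 0.0138
  Bell: 0.23 × 0.008 = 0.00184
Sum = 0.10004.
P(Cato | evidence) = 0.0061 / 0.10004 ≈ 0.061.

0.061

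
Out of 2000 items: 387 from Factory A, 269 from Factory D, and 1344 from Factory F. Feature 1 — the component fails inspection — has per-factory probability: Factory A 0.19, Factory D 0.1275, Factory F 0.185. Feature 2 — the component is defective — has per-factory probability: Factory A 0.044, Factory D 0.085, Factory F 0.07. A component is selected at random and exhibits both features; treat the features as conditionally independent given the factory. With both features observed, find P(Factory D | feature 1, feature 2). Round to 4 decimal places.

By Bayes' rule, posterior ∝ prior × likelihood:
  Factory A: 0.1935 × 0.19 × 0.044 = 0.00161766
  Factory D: 0.1345 × 0.1275 × 0.085 = 0.00145764375
  Factory F: 0.672 × 0.185 × 0.07 = 0.0087024
Sum = 0.01177770375.
P(Factory D | evidence) = 0.00145764375 / 0.01177770375 ≈ 0.1238.

0.1238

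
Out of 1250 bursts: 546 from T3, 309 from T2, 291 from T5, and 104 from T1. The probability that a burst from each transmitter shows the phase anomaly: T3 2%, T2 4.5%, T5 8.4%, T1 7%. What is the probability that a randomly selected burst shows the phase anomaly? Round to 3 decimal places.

Prior × likelihood for each hypothesis:
  T3: 0.4368 × 0.02 = 0.008736
  T2: 0.2472 × 0.045 = 0.011124
  T5: 0.2328 × 0.084 = 0.0195552
  T1: 0.0832 × 0.07 = 0.005824
P(anomaly) = 0.008736 + 0.011124 + 0.0195552 + 0.005824 = 0.0452392 → 0.045.

0.045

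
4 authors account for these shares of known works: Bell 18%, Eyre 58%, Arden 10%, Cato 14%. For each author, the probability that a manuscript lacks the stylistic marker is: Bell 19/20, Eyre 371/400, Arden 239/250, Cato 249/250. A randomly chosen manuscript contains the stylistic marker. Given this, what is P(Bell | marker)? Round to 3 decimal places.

0.161

Taking complements, P(marker | each) = Bell 0.05, Eyre 0.0725, Arden 0.044, Cato 0.004.
Unnormalized posteriors (prior × likelihood):
  Bell: 0.18 × 0.05 = 0.009
  Eyre: 0.58 × 0.0725 = 0.04205
  Arden: 0.1 × 0.044 = 0.0044
  Cato: 0.14 × 0.004 = 0.00056
Total = 0.05601.
P(Bell | evidence) = 0.009 / 0.05601 ≈ 0.161.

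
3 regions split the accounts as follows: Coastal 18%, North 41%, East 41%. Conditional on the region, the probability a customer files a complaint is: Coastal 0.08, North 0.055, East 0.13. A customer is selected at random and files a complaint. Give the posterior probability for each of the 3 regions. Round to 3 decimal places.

Prior × likelihood for each hypothesis:
  Coastal: 0.18 × 0.08 = 0.0144
  North: 0.41 × 0.055 = 0.02255
  East: 0.41 × 0.13 = 0.0533
Total = 0.09025.
P(Coastal | complaint) = 0.0144/0.09025 ≈ 0.160
P(North | complaint) = 0.02255/0.09025 ≈ 0.250
P(East | complaint) = 0.0533/0.09025 ≈ 0.591

Coastal 0.160, North 0.250, East 0.591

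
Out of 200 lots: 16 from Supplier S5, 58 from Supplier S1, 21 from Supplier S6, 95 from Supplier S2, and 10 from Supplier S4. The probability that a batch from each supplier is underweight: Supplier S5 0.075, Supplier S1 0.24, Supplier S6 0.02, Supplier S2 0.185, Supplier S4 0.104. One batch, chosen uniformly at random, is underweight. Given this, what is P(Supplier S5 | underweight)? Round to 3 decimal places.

Prior × likelihood for each hypothesis:
  Supplier S5: 0.08 × 0.075 = 0.006
  Supplier S1: 0.29 × 0.24 = 0.0696
  Supplier S6: 0.105 × 0.02 = 0.0021
  Supplier S2: 0.475 × 0.185 = 0.087875
  Supplier S4: 0.05 × 0.104 = 0.0052
Normalizing constant = 0.170775.
P(Supplier S5 | evidence) = 0.006 / 0.170775 ≈ 0.035.

0.035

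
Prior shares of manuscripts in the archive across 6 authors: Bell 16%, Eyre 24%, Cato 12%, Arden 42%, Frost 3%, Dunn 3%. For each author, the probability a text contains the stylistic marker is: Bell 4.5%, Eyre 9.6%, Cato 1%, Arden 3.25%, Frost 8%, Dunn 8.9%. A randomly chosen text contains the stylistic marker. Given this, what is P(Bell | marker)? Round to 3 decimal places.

0.144

Prior × likelihood for each hypothesis:
  Bell: 0.16 × 0.045 = 0.0072
  Eyre: 0.24 × 0.096 = 0.02304
  Cato: 0.12 × 0.01 = 0.0012
  Arden: 0.42 × 0.0325 = 0.01365
  Frost: 0.03 × 0.08 = 0.0024
  Dunn: 0.03 × 0.089 = 0.00267
Total = 0.05016.
P(Bell | evidence) = 0.0072 / 0.05016 ≈ 0.144.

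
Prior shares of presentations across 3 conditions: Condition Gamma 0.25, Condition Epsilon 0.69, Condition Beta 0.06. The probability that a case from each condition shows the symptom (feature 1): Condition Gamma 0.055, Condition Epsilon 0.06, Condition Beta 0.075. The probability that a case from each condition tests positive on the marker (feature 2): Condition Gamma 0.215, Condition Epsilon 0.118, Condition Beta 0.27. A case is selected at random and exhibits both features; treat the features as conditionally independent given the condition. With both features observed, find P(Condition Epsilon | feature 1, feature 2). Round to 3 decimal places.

Unnormalized posteriors (prior × likelihood):
  Condition Gamma: 0.25 × 0.055 × 0.215 = 0.00295625
  Condition Epsilon: 0.69 × 0.06 × 0.118 = 0.0048852
  Condition Beta: 0.06 × 0.075 × 0.27 = 0.001215
Sum = 0.00905645.
P(Condition Epsilon | evidence) = 0.0048852 / 0.00905645 ≈ 0.539.

0.539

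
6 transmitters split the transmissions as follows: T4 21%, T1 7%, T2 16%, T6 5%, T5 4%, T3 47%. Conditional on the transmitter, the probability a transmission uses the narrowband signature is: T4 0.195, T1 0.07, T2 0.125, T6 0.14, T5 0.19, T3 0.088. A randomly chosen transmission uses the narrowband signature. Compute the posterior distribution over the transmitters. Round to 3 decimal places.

Compute prior × likelihood for every hypothesis:
  T4: 0.21 × 0.195 = 0.04095
  T1: 0.07 × 0.07 = 0.0049
  T2: 0.16 × 0.125 = 0.02
  T6: 0.05 × 0.14 = 0.007
  T5: 0.04 × 0.19 = 0.0076
  T3: 0.47 × 0.088 = 0.04136
Total = 0.12181.
P(T4 | narrowband) = 0.04095/0.12181 ≈ 0.336
P(T1 | narrowband) = 0.0049/0.12181 ≈ 0.040
P(T2 | narrowband) = 0.02/0.12181 ≈ 0.164
P(T6 | narrowband) = 0.007/0.12181 ≈ 0.057
P(T5 | narrowband) = 0.0076/0.12181 ≈ 0.062
P(T3 | narrowband) = 0.04136/0.12181 ≈ 0.340

T4 0.336, T1 0.040, T2 0.164, T6 0.057, T5 0.062, T3 0.340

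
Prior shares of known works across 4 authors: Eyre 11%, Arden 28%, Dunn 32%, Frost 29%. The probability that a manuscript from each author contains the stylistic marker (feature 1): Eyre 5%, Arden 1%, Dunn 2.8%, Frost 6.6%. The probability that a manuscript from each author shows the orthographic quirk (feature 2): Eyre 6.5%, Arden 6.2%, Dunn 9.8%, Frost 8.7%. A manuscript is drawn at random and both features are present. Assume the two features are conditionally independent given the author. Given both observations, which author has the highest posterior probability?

Frost

Prior × likelihood for each hypothesis:
  Eyre: 0.11 × 0.05 × 0.065 = 0.0003575
  Arden: 0.28 × 0.01 × 0.062 = 0.0001736
  Dunn: 0.32 × 0.028 × 0.098 = 0.00087808
  Frost: 0.29 × 0.066 × 0.087 = 0.00166518
Sum = 0.00307436.
Largest term belongs to Frost, so Frost is most probable.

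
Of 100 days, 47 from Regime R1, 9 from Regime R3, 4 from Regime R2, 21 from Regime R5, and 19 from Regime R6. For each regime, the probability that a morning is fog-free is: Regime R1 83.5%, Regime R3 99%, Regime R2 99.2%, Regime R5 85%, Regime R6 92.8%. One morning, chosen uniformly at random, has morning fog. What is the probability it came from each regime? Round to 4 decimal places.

Regime R1 0.6257, Regime R3 0.0073, Regime R2 0.0026, Regime R5 0.2541, Regime R6 0.1104

Taking complements, P(fog | each) = Regime R1 0.165, Regime R3 0.01, Regime R2 0.008, Regime R5 0.15, Regime R6 0.072.
Prior × likelihood for each hypothesis:
  Regime R1: 0.47 × 0.165 = 0.07755
  Regime R3: 0.09 × 0.01 = 0.0009
  Regime R2: 0.04 × 0.008 = 0.00032
  Regime R5: 0.21 × 0.15 = 0.0315
  Regime R6: 0.19 × 0.072 = 0.01368
Total = 0.12395.
P(Regime R1 | fog) = 0.07755/0.12395 ≈ 0.6257
P(Regime R3 | fog) = 0.0009/0.12395 ≈ 0.0073
P(Regime R2 | fog) = 0.00032/0.12395 ≈ 0.0026
P(Regime R5 | fog) = 0.0315/0.12395 ≈ 0.2541
P(Regime R6 | fog) = 0.01368/0.12395 ≈ 0.1104
(Check: 0.6257+0.0073+0.0026+0.2541+0.1104 = 1.0001.)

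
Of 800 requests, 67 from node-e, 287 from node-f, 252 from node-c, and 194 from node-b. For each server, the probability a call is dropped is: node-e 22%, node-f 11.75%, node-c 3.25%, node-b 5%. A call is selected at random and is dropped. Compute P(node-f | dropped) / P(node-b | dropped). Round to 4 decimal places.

3.4765

Prior × likelihood for each hypothesis:
  node-e: 0.08375 × 0.22 = 0.018425
  node-f: 0.35875 × 0.1175 = 0.042153125
  node-c: 0.315 × 0.0325 = 0.0102375
  node-b: 0.2425 × 0.05 = 0.012125
Total = 0.082940625.
The ratio is 0.042153125 / 0.012125 (the normalizer cancels) = 3.4765.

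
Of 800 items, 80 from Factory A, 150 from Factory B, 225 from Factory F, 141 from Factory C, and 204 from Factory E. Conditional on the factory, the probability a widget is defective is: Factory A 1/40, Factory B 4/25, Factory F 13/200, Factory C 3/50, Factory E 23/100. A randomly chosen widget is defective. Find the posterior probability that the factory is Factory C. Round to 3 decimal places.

Compute prior × likelihood for every hypothesis:
  Factory A: 0.1 × 0.025 = 0.0025
  Factory B: 0.1875 × 0.16 = 0.03
  Factory F: 0.28125 × 0.065 = 0.01828125
  Factory C: 0.17625 × 0.06 = 0.010575
  Factory E: 0.255 × 0.23 = 0.05865
Sum = 0.12000625.
P(Factory C | evidence) = 0.010575 / 0.12000625 ≈ 0.088.

0.088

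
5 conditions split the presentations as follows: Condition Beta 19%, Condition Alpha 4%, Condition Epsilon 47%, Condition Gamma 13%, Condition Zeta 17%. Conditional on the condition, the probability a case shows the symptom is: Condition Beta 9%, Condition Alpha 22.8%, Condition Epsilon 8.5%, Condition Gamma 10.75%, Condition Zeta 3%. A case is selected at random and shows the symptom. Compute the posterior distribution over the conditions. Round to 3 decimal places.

Compute prior × likelihood for every hypothesis:
  Condition Beta: 0.19 × 0.09 = 0.0171
  Condition Alpha: 0.04 × 0.228 = 0.00912
  Condition Epsilon: 0.47 × 0.085 = 0.03995
  Condition Gamma: 0.13 × 0.1075 = 0.013975
  Condition Zeta: 0.17 × 0.03 = 0.0051
Total = 0.085245.
P(Condition Beta | symptomatic) = 0.0171/0.085245 ≈ 0.201
P(Condition Alpha | symptomatic) = 0.00912/0.085245 ≈ 0.107
P(Condition Epsilon | symptomatic) = 0.03995/0.085245 ≈ 0.469
P(Condition Gamma | symptomatic) = 0.013975/0.085245 ≈ 0.164
P(Condition Zeta | symptomatic) = 0.0051/0.085245 ≈ 0.060

Condition Beta 0.201, Condition Alpha 0.107, Condition Epsilon 0.469, Condition Gamma 0.164, Condition Zeta 0.060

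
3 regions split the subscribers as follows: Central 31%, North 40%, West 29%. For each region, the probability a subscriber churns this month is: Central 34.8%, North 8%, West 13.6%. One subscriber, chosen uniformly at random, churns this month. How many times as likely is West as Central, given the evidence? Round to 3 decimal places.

By Bayes' rule, posterior ∝ prior × likelihood:
  Central: 0.31 × 0.348 = 0.10788
  North: 0.4 × 0.08 = 0.032
  West: 0.29 × 0.136 = 0.03944
Normalizing constant = 0.17932.
The ratio is 0.03944 / 0.10788 (the normalizer cancels) = 0.366.

0.366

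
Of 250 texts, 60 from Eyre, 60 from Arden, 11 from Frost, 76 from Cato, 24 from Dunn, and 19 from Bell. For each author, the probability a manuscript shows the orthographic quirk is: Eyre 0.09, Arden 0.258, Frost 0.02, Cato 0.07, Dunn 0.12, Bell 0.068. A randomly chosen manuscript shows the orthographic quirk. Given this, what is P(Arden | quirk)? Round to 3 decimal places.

By Bayes' rule, posterior ∝ prior × likelihood:
  Eyre: 0.24 × 0.09 = 0.0216
  Arden: 0.24 × 0.258 = 0.06192
  Frost: 0.044 × 0.02 = 0.00088
  Cato: 0.304 × 0.07 = 0.02128
  Dunn: 0.096 × 0.12 = 0.01152
  Bell: 0.076 × 0.068 = 0.005168
Sum = 0.122368.
P(Arden | evidence) = 0.06192 / 0.122368 ≈ 0.506.

0.506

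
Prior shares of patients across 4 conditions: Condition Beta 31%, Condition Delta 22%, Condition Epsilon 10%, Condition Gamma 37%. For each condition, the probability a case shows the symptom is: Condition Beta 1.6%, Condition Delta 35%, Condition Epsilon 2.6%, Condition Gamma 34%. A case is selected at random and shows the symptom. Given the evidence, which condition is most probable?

Condition Gamma

Unnormalized posteriors (prior × likelihood):
  Condition Beta: 0.31 × 0.016 = 0.00496
  Condition Delta: 0.22 × 0.35 = 0.077
  Condition Epsilon: 0.1 × 0.026 = 0.0026
  Condition Gamma: 0.37 × 0.34 = 0.1258
Sum = 0.21036.
Largest term belongs to Condition Gamma, so Condition Gamma is most probable.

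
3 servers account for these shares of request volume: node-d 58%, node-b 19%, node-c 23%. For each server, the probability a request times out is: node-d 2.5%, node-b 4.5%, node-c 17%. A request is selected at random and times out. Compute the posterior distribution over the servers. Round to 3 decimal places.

node-d 0.233, node-b 0.138, node-c 0.629

Compute prior × likelihood for every hypothesis:
  node-d: 0.58 × 0.025 = 0.0145
  node-b: 0.19 × 0.045 = 0.00855
  node-c: 0.23 × 0.17 = 0.0391
Normalizing constant = 0.06215.
P(node-d | timeout) = 0.0145/0.06215 ≈ 0.233
P(node-b | timeout) = 0.00855/0.06215 ≈ 0.138
P(node-c | timeout) = 0.0391/0.06215 ≈ 0.629
(Check: 0.233+0.138+0.629 = 1.000.)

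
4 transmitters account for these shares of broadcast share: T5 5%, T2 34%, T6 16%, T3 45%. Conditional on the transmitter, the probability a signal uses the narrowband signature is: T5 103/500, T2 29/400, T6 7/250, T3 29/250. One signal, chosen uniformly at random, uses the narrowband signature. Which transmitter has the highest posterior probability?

T3

Unnormalized posteriors (prior × likelihood):
  T5: 0.05 × 0.206 = 0.0103
  T2: 0.34 × 0.0725 = 0.02465
  T6: 0.16 × 0.028 = 0.00448
  T3: 0.45 × 0.116 = 0.0522
Total = 0.09163.
Largest term belongs to T3, so T3 is most probable.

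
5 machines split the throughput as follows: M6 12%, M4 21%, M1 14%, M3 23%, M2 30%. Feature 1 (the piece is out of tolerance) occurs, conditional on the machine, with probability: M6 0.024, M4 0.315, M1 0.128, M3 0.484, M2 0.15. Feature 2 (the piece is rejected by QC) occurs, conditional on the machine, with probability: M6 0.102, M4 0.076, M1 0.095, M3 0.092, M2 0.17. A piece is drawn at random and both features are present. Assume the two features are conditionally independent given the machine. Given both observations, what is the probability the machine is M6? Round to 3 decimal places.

Compute prior × likelihood for every hypothesis:
  M6: 0.12 × 0.024 × 0.102 = 0.00029376
  M4: 0.21 × 0.315 × 0.076 = 0.0050274
  M1: 0.14 × 0.128 × 0.095 = 0.0017024
  M3: 0.23 × 0.484 × 0.092 = 0.01024144
  M2: 0.3 × 0.15 × 0.17 = 0.00765
Total = 0.024915.
P(M6 | evidence) = 0.00029376 / 0.024915 ≈ 0.012.

0.012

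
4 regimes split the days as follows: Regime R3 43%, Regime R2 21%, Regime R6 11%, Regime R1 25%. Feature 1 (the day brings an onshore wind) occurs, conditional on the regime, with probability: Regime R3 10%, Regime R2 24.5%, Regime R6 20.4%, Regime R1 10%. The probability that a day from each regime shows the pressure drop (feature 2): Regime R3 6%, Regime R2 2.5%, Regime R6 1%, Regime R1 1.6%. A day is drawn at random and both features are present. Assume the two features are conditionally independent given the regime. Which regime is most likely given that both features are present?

By Bayes' rule, posterior ∝ prior × likelihood:
  Regime R3: 0.43 × 0.1 × 0.06 = 0.00258
  Regime R2: 0.21 × 0.245 × 0.025 = 0.00128625
  Regime R6: 0.11 × 0.204 × 0.01 = 0.0002244
  Regime R1: 0.25 × 0.1 × 0.016 = 0.0004
Normalizing constant = 0.00449065.
Largest term belongs to Regime R3, so Regime R3 is most probable.

Regime R3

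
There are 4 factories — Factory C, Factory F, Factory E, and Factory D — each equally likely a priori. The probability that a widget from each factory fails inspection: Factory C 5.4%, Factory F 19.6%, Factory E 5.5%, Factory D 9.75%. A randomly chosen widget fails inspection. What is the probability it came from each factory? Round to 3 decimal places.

Factory C 0.134, Factory F 0.487, Factory E 0.137, Factory D 0.242

Since the prior is uniform, the posterior is proportional to the likelihood:
  Factory C: 0.054
  Factory F: 0.196
  Factory E: 0.055
  Factory D: 0.0975
Total = 0.4025.
P(Factory C | nonconforming) = 0.054/0.4025 ≈ 0.134
P(Factory F | nonconforming) = 0.196/0.4025 ≈ 0.487
P(Factory E | nonconforming) = 0.055/0.4025 ≈ 0.137
P(Factory D | nonconforming) = 0.0975/0.4025 ≈ 0.242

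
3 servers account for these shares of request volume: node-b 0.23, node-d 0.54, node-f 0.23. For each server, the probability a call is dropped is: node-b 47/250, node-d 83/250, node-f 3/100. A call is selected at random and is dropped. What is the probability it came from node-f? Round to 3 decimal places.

0.030

Unnormalized posteriors (prior × likelihood):
  node-b: 0.23 × 0.188 = 0.04324
  node-d: 0.54 × 0.332 = 0.17928
  node-f: 0.23 × 0.03 = 0.0069
Total = 0.22942.
P(node-f | evidence) = 0.0069 / 0.22942 ≈ 0.030.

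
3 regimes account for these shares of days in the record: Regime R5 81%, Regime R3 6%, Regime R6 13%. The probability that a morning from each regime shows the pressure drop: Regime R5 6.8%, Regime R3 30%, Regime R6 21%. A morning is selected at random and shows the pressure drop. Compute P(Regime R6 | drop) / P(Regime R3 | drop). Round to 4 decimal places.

1.5167

Compute prior × likelihood for every hypothesis:
  Regime R5: 0.81 × 0.068 = 0.05508
  Regime R3: 0.06 × 0.3 = 0.018
  Regime R6: 0.13 × 0.21 = 0.0273
Normalizing constant = 0.10038.
The ratio is 0.0273 / 0.018 (the normalizer cancels) = 1.5167.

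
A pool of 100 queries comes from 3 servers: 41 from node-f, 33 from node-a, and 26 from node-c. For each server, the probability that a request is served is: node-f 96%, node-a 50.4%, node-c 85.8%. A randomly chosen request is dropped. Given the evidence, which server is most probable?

node-a

Taking complements, P(dropped | each) = node-f 0.04, node-a 0.496, node-c 0.142.
Unnormalized posteriors (prior × likelihood):
  node-f: 0.41 × 0.04 = 0.0164
  node-a: 0.33 × 0.496 = 0.16368
  node-c: 0.26 × 0.142 = 0.03692
Sum = 0.217.
Largest term belongs to node-a, so node-a is most probable.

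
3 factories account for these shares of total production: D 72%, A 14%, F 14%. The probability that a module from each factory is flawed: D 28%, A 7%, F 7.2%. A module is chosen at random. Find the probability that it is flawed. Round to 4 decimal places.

0.2215

By Bayes' rule, posterior ∝ prior × likelihood:
  D: 0.72 × 0.28 = 0.2016
  A: 0.14 × 0.07 = 0.0098
  F: 0.14 × 0.072 = 0.01008
P(flawed) = 0.2016 + 0.0098 + 0.01008 = 0.22148 → 0.2215.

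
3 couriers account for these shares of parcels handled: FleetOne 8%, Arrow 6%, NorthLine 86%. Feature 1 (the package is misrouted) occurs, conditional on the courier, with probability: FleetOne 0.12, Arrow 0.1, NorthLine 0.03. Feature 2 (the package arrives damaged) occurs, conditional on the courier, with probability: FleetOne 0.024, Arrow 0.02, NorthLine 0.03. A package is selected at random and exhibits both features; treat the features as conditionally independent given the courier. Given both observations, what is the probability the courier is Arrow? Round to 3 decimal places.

Compute prior × likelihood for every hypothesis:
  FleetOne: 0.08 × 0.12 × 0.024 = 0.0002304
  Arrow: 0.06 × 0.1 × 0.02 = 0.00012
  NorthLine: 0.86 × 0.03 × 0.03 = 0.000774
Sum = 0.0011244.
P(Arrow | evidence) = 0.00012 / 0.0011244 ≈ 0.107.

0.107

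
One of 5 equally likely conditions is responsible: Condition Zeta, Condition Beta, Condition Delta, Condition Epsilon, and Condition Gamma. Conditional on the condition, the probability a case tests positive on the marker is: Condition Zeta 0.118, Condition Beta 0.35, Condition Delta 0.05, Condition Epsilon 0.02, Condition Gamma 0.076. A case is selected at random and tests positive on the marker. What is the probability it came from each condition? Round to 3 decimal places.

Since the prior is uniform, the posterior is proportional to the likelihood:
  Condition Zeta: 0.118
  Condition Beta: 0.35
  Condition Delta: 0.05
  Condition Epsilon: 0.02
  Condition Gamma: 0.076
Normalizing constant = 0.614.
P(Condition Zeta | marker-positive) = 0.118/0.614 ≈ 0.192
P(Condition Beta | marker-positive) = 0.35/0.614 ≈ 0.570
P(Condition Delta | marker-positive) = 0.05/0.614 ≈ 0.081
P(Condition Epsilon | marker-positive) = 0.02/0.614 ≈ 0.033
P(Condition Gamma | marker-positive) = 0.076/0.614 ≈ 0.124
(Check: 0.192+0.570+0.081+0.033+0.124 = 1.000.)

Condition Zeta 0.192, Condition Beta 0.570, Condition Delta 0.081, Condition Epsilon 0.033, Condition Gamma 0.124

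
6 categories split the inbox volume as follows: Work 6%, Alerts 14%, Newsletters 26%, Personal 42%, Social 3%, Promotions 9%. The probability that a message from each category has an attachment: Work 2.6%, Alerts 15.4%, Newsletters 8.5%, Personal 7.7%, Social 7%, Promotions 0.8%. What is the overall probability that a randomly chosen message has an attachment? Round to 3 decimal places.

0.080

Unnormalized posteriors (prior × likelihood):
  Work: 0.06 × 0.026 = 0.00156
  Alerts: 0.14 × 0.154 = 0.02156
  Newsletters: 0.26 × 0.085 = 0.0221
  Personal: 0.42 × 0.077 = 0.03234
  Social: 0.03 × 0.07 = 0.0021
  Promotions: 0.09 × 0.008 = 0.00072
P(attachment) = 0.00156 + 0.02156 + 0.0221 + 0.03234 + 0.0021 + 0.00072 = 0.08038 → 0.080.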